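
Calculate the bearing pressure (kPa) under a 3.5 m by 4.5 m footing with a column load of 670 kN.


A = 3.5 * 4.5 = 15.75 m^2
q = P / A = 670 / 15.75
= 42.5397 kPa

42.5397 kPa


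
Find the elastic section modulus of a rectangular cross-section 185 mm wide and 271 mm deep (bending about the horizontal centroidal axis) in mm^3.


S = b * h^2 / 6
= 185 * 271^2 / 6
= 185 * 73441 / 6
= 2264430.83 mm^3

2264430.83 mm^3


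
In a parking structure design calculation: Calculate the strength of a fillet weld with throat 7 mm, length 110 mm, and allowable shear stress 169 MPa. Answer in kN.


Strength = throat * length * allowable stress
= 7 * 110 * 169 N
= 130130 N
= 130.13 kN

130.13 kN


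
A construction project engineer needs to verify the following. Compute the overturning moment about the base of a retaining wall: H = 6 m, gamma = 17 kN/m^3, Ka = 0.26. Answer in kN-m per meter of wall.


Pa = 0.5 * Ka * gamma * H^2
= 0.5 * 0.26 * 17 * 6^2
= 79.56 kN/m
Arm = H / 3 = 6 / 3 = 2.0 m
Mo = Pa * arm = Pa * H / 3 = 79.56 * 6 / 3 = 159.12 kN-m/m

159.12 kN-m/m


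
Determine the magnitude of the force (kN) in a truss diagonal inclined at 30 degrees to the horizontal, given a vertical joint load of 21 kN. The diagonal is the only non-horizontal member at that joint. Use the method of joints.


At the joint, only the diagonal has a vertical component, so vertical equilibrium gives:
F * sin(30) = 21
F = 21 / sin(30)
= 21 / 0.5
= 42.0 kN

42.0 kN


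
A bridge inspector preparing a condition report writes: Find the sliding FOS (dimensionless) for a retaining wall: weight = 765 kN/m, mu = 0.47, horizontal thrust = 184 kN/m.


Resisting force = mu * W = 0.47 * 765 = 359.55 kN/m
FOS = Resisting / Driving = 359.55 / 184
= 1.9541 (dimensionless)

1.9541 (dimensionless)


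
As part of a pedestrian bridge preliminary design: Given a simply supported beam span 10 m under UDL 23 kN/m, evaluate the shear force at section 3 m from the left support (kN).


R_A = w * L / 2 = 23 * 10 / 2 = 115.0 kN
V(x) = R_A - w * x = 115.0 - 23 * 3
= 46.0 kN

46.0 kN


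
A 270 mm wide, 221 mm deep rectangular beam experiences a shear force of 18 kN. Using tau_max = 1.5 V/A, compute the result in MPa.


A = b * h = 270 * 221 = 59670 mm^2
V = 18 kN = 18000.0 N
tau_max = 1.5 * V / A = 1.5 * 18000.0 / 59670
= 0.4525 MPa

0.4525 MPa


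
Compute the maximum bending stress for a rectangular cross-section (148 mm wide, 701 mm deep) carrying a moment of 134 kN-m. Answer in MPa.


I = b * h^3 / 12 = 148 * 701^3 / 12 = 4248489245.67 mm^4
y = h / 2 = 701 / 2 = 350.5 mm
M = 134 kN-m = 134000000.0 N-mm
sigma = M * y / I = 134000000.0 * 350.5 / 4248489245.67
= 11.05 MPa

11.05 MPa


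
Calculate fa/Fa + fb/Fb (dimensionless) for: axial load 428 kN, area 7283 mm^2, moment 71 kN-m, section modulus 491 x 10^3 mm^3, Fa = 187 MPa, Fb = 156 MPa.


f_a = P / A = 428000.0 / 7283 = 58.767 MPa
f_b = M / S = 71000000.0 / 491000.0 = 144.6029 MPa
Ratio = f_a / Fa + f_b / Fb
= 58.767 / 187 + 144.6029 / 156
= 1.2412 (dimensionless)

1.2412 (dimensionless)


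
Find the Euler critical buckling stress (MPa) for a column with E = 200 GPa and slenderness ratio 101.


sigma_cr = pi^2 * E / lambda^2
= 9.8696 * 200000.0 / 101^2
= 9.8696 * 200000.0 / 10201
= 193.5027 MPa

193.5027 MPa


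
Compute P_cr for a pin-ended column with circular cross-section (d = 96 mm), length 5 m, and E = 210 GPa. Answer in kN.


I = pi * d^4 / 64 = 4169220.18 mm^4
L = 5000.0 mm
P_cr = pi^2 * E * I / L^2
= 9.8696 * 210000.0 * 4169220.18 / 5000.0^2
= 345647.85 N = 345.6479 kN

345.6479 kN


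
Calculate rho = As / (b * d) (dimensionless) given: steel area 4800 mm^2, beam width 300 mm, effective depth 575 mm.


rho = As / (b * d)
= 4800 / (300 * 575)
= 4800 / 172500
= 0.027826 (dimensionless)

0.027826 (dimensionless)


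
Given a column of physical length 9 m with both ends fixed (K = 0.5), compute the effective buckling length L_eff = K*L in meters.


L_eff = K * L
= 0.5 * 9
= 4.5 m

4.5 m


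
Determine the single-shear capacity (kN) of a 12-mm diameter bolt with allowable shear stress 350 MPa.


A = pi * d^2 / 4 = pi * 12^2 / 4 = 113.0973 mm^2
V = f_v * A / 1000 = 350 * 113.0973 / 1000
= 39.5841 kN

39.5841 kN


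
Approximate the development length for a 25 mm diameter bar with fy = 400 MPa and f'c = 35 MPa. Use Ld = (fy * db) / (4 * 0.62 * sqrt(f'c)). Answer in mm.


Ld = (fy * db) / (4 * 0.62 * sqrt(f'c))
= (400 * 25) / (4 * 0.62 * sqrt(35))
= 10000 / 14.6719
= 681.58 mm

681.58 mm


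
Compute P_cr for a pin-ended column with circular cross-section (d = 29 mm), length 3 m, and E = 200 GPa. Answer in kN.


I = pi * d^4 / 64 = 34718.57 mm^4
L = 3000.0 mm
P_cr = pi^2 * E * I / L^2
= 9.8696 * 200000.0 * 34718.57 / 3000.0^2
= 7614.64 N = 7.6146 kN

7.6146 kN


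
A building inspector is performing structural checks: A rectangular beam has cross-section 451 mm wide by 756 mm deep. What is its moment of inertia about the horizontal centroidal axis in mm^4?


I = b * h^3 / 12
= 451 * 756^3 / 12
= 451 * 432081216 / 12
= 16239052368.0 mm^4

16239052368.0 mm^4


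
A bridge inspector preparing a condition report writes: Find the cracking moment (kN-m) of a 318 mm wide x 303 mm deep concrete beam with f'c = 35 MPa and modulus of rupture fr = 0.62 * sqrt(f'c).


fr = 0.62 * sqrt(35) = 0.62 * 5.9161 = 3.668 MPa
I = 318 * 303^3 / 12 = 737180365.5 mm^4
y_t = 151.5 mm
M_cr = fr * I / y_t = 3.668 * 737180365.5 / 151.5 N-mm
= 17.8479 kN-m

17.8479 kN-m


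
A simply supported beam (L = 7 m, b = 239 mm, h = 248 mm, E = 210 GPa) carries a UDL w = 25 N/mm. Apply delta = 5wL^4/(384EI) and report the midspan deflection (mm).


I = 239 * 248^3 / 12 = 303788757.33 mm^4
L = 7000.0 mm, w = 25 N/mm, E = 210000.0 MPa
delta = 5 * w * L^4 / (384 * E * I)
= 5 * 25 * 7000.0^4 / (384 * 210000.0 * 303788757.33)
= 12.2512 mm

12.2512 mm


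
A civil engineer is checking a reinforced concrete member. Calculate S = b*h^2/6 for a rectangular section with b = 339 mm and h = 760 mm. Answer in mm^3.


S = b * h^2 / 6
= 339 * 760^2 / 6
= 339 * 577600 / 6
= 32634400.0 mm^3

32634400.0 mm^3


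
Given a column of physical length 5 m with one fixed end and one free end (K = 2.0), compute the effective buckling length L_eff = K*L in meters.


L_eff = K * L
= 2.0 * 5
= 10.0 m

10.0 m


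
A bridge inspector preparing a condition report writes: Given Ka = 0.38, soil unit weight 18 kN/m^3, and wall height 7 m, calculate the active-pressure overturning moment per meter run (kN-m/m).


Pa = 0.5 * Ka * gamma * H^2
= 0.5 * 0.38 * 18 * 7^2
= 167.58 kN/m
Arm = H / 3 = 7 / 3 = 2.3333 m
Mo = Pa * arm = Pa * H / 3 = 167.58 * 7 / 3 = 391.02 kN-m/m

391.02 kN-m/m


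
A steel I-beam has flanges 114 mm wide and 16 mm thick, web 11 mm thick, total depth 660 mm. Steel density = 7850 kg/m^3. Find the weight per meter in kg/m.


A_flanges = 2 * 114 * 16 = 3648 mm^2
A_web = (660 - 2 * 16) * 11 = 6908 mm^2
A_total = 3648 + 6908 = 10556 mm^2 = 0.010556 m^2
Weight = rho * A = 7850 * 0.010556 = 82.8646 kg/m

82.8646 kg/m


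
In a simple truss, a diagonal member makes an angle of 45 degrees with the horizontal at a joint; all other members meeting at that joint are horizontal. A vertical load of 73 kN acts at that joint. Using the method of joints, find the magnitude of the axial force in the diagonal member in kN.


At the joint, only the diagonal has a vertical component, so vertical equilibrium gives:
F * sin(45) = 73
F = 73 / sin(45)
= 73 / 0.707107
= 103.24 kN

103.24 kN


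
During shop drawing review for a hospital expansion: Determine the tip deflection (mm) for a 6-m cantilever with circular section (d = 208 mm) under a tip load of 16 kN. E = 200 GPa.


I = pi * d^4 / 64 = pi * 208^4 / 64 = 91880476.45 mm^4
L = 6000.0 mm, P = 16000.0 N, E = 200000.0 MPa
delta = P * L^3 / (3 * E * I)
= 16000.0 * 6000.0^3 / (3 * 200000.0 * 91880476.45)
= 62.6901 mm

62.6901 mm


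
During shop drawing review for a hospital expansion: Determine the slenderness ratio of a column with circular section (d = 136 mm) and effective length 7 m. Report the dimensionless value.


Radius of gyration r = d / 4 = 136 / 4 = 34.0 mm
L_eff = 7000.0 mm
Slenderness ratio = L / r = 7000.0 / 34.0 = 205.88 (dimensionless)

205.88 (dimensionless)


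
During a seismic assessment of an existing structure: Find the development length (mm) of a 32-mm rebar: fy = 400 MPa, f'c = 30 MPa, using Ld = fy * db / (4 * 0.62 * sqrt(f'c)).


Ld = (fy * db) / (4 * 0.62 * sqrt(f'c))
= (400 * 32) / (4 * 0.62 * sqrt(30))
= 12800 / 13.5835
= 942.32 mm

942.32 mm


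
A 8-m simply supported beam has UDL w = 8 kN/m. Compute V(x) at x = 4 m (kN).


R_A = w * L / 2 = 8 * 8 / 2 = 32.0 kN
V(x) = R_A - w * x = 32.0 - 8 * 4
= 0.0 kN

0.0 kN


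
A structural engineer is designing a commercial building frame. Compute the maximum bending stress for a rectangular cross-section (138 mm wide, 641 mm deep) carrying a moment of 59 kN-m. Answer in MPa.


I = b * h^3 / 12 = 138 * 641^3 / 12 = 3028809291.5 mm^4
y = h / 2 = 641 / 2 = 320.5 mm
M = 59 kN-m = 59000000.0 N-mm
sigma = M * y / I = 59000000.0 * 320.5 / 3028809291.5
= 6.24 MPa

6.24 MPa


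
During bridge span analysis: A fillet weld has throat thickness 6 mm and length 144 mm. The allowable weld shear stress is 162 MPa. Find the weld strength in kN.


Strength = throat * length * allowable stress
= 6 * 144 * 162 N
= 139968 N
= 139.97 kN

139.97 kN


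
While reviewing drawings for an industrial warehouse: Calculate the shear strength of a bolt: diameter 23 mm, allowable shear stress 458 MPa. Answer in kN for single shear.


A = pi * d^2 / 4 = pi * 23^2 / 4 = 415.4756 mm^2
V = f_v * A / 1000 = 458 * 415.4756 / 1000
= 190.2878 kN

190.2878 kN


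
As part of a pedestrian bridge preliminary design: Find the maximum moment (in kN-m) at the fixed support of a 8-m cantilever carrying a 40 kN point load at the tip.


For a cantilever with a point load at the free end:
M_max = P * L = 40 * 8 = 320 kN-m

320 kN-m


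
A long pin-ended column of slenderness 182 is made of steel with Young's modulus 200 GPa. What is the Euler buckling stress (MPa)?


sigma_cr = pi^2 * E / lambda^2
= 9.8696 * 200000.0 / 182^2
= 9.8696 * 200000.0 / 33124
= 59.5919 MPa

59.5919 MPa


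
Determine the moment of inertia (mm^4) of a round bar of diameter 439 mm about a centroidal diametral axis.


r = d / 2 = 439 / 2 = 219.5 mm
I = pi * r^4 / 4 = pi * 219.5^4 / 4
= 1823173415.92 mm^4

1823173415.92 mm^4


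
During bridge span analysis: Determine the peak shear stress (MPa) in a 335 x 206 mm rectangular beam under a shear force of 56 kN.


A = b * h = 335 * 206 = 69010 mm^2
V = 56 kN = 56000.0 N
tau_max = 1.5 * V / A = 1.5 * 56000.0 / 69010
= 1.2172 MPa

1.2172 MPa


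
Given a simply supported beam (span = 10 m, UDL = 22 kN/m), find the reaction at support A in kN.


Total load = w * L = 22 * 10 = 220 kN
By symmetry, each reaction R = total / 2 = 220 / 2 = 110.0 kN

110.0 kN


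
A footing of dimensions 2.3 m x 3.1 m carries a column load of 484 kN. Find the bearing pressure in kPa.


A = 2.3 * 3.1 = 7.13 m^2
q = P / A = 484 / 7.13
= 67.8822 kPa

67.8822 kPa


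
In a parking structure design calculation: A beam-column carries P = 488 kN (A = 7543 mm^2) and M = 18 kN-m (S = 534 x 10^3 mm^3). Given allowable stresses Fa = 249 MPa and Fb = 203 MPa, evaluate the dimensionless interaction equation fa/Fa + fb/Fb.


f_a = P / A = 488000.0 / 7543 = 64.6957 MPa
f_b = M / S = 18000000.0 / 534000.0 = 33.7079 MPa
Ratio = f_a / Fa + f_b / Fb
= 64.6957 / 249 + 33.7079 / 203
= 0.4259 (dimensionless)

0.4259 (dimensionless)


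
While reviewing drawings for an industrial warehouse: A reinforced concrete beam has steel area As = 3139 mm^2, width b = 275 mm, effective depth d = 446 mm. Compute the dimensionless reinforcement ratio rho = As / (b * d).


rho = As / (b * d)
= 3139 / (275 * 446)
= 3139 / 122650
= 0.025593 (dimensionless)

0.025593 (dimensionless)


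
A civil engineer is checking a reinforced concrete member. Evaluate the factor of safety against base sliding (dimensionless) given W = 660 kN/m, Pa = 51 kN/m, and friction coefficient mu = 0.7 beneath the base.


Resisting force = mu * W = 0.7 * 660 = 462.0 kN/m
FOS = Resisting / Driving = 462.0 / 51
= 9.0588 (dimensionless)

9.0588 (dimensionless)


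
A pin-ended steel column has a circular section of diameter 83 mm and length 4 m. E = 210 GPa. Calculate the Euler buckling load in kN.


I = pi * d^4 / 64 = 2329604.88 mm^4
L = 4000.0 mm
P_cr = pi^2 * E * I / L^2
= 9.8696 * 210000.0 * 2329604.88 / 4000.0^2
= 301773.66 N = 301.7737 kN

301.7737 kN


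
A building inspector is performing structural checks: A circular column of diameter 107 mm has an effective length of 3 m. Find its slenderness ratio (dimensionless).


Radius of gyration r = d / 4 = 107 / 4 = 26.75 mm
L_eff = 3000.0 mm
Slenderness ratio = L / r = 3000.0 / 26.75 = 112.15 (dimensionless)

112.15 (dimensionless)


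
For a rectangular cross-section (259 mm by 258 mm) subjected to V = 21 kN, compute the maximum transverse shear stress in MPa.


A = b * h = 259 * 258 = 66822 mm^2
V = 21 kN = 21000.0 N
tau_max = 1.5 * V / A = 1.5 * 21000.0 / 66822
= 0.4714 MPa

0.4714 MPa


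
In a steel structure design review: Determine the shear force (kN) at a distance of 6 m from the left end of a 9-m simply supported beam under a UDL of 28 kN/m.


R_A = w * L / 2 = 28 * 9 / 2 = 126.0 kN
V(x) = R_A - w * x = 126.0 - 28 * 6
= -42.0 kN

-42.0 kN


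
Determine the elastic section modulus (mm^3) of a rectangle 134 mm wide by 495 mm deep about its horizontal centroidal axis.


S = b * h^2 / 6
= 134 * 495^2 / 6
= 134 * 245025 / 6
= 5472225.0 mm^3

5472225.0 mm^3


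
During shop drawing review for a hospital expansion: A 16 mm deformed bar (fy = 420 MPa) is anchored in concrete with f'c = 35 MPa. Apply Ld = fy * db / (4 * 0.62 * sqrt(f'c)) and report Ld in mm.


Ld = (fy * db) / (4 * 0.62 * sqrt(f'c))
= (420 * 16) / (4 * 0.62 * sqrt(35))
= 6720 / 14.6719
= 458.02 mm

458.02 mm


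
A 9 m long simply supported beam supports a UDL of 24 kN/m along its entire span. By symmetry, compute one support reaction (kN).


Total load = w * L = 24 * 9 = 216 kN
By symmetry, each reaction R = total / 2 = 216 / 2 = 108.0 kN

108.0 kN


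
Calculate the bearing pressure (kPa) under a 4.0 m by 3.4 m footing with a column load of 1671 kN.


A = 4.0 * 3.4 = 13.6 m^2
q = P / A = 1671 / 13.6
= 122.8676 kPa

122.8676 kPa


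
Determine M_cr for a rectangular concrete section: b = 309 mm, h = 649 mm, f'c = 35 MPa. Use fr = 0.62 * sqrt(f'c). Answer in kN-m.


fr = 0.62 * sqrt(35) = 0.62 * 5.9161 = 3.668 MPa
I = 309 * 649^3 / 12 = 7039005811.75 mm^4
y_t = 324.5 mm
M_cr = fr * I / y_t = 3.668 * 7039005811.75 / 324.5 N-mm
= 79.565 kN-m

79.565 kN-m


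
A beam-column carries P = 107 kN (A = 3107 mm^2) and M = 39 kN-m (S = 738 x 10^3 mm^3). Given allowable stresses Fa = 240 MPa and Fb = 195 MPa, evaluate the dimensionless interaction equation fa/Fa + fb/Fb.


f_a = P / A = 107000.0 / 3107 = 34.4384 MPa
f_b = M / S = 39000000.0 / 738000.0 = 52.8455 MPa
Ratio = f_a / Fa + f_b / Fb
= 34.4384 / 240 + 52.8455 / 195
= 0.4145 (dimensionless)

0.4145 (dimensionless)


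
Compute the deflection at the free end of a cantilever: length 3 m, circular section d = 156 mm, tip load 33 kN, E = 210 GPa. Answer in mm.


I = pi * d^4 / 64 = pi * 156^4 / 64 = 29071557.0 mm^4
L = 3000.0 mm, P = 33000.0 N, E = 210000.0 MPa
delta = P * L^3 / (3 * E * I)
= 33000.0 * 3000.0^3 / (3 * 210000.0 * 29071557.0)
= 48.6484 mm

48.6484 mm


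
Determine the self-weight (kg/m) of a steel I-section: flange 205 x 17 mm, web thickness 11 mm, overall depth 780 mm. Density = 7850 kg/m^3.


A_flanges = 2 * 205 * 17 = 6970 mm^2
A_web = (780 - 2 * 17) * 11 = 8206 mm^2
A_total = 6970 + 8206 = 15176 mm^2 = 0.015176 m^2
Weight = rho * A = 7850 * 0.015176 = 119.1316 kg/m

119.1316 kg/m


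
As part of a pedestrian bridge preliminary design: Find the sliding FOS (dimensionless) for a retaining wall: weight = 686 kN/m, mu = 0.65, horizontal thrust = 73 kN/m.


Resisting force = mu * W = 0.65 * 686 = 445.9 kN/m
FOS = Resisting / Driving = 445.9 / 73
= 6.1082 (dimensionless)

6.1082 (dimensionless)


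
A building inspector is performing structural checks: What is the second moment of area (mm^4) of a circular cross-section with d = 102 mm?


r = d / 2 = 102 / 2 = 51.0 mm
I = pi * r^4 / 4 = pi * 51.0^4 / 4
= 5313376.44 mm^4

5313376.44 mm^4


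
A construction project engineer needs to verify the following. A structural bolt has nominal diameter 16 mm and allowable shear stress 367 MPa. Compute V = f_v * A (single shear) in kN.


A = pi * d^2 / 4 = pi * 16^2 / 4 = 201.0619 mm^2
V = f_v * A / 1000 = 367 * 201.0619 / 1000
= 73.7897 kN

73.7897 kN


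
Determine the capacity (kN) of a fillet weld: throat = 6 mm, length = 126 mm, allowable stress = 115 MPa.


Strength = throat * length * allowable stress
= 6 * 126 * 115 N
= 86940 N
= 86.94 kN

86.94 kN


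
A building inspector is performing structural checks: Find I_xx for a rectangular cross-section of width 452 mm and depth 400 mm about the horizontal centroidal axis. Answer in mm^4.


I = b * h^3 / 12
= 452 * 400^3 / 12
= 452 * 64000000 / 12
= 2410666666.67 mm^4

2410666666.67 mm^4


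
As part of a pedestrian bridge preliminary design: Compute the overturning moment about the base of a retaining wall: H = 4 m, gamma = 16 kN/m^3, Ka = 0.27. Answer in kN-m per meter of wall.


Pa = 0.5 * Ka * gamma * H^2
= 0.5 * 0.27 * 16 * 4^2
= 34.56 kN/m
Arm = H / 3 = 4 / 3 = 1.3333 m
Mo = Pa * arm = Pa * H / 3 = 34.56 * 4 / 3 = 46.08 kN-m/m

46.08 kN-m/m


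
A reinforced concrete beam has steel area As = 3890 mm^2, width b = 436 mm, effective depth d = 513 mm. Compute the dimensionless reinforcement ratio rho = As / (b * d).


rho = As / (b * d)
= 3890 / (436 * 513)
= 3890 / 223668
= 0.017392 (dimensionless)

0.017392 (dimensionless)


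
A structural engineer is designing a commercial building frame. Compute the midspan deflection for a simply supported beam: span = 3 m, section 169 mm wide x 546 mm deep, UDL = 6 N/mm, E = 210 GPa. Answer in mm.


I = 169 * 546^3 / 12 = 2292362982.0 mm^4
L = 3000.0 mm, w = 6 N/mm, E = 210000.0 MPa
delta = 5 * w * L^4 / (384 * E * I)
= 5 * 6 * 3000.0^4 / (384 * 210000.0 * 2292362982.0)
= 0.0131 mm

0.0131 mm


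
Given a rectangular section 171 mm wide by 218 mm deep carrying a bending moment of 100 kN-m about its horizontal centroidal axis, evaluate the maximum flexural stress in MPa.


I = b * h^3 / 12 = 171 * 218^3 / 12 = 147633306.0 mm^4
y = h / 2 = 218 / 2 = 109.0 mm
M = 100 kN-m = 100000000.0 N-mm
sigma = M * y / I = 100000000.0 * 109.0 / 147633306.0
= 73.83 MPa

73.83 MPa


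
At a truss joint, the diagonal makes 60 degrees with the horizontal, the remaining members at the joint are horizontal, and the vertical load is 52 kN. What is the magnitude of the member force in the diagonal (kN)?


At the joint, only the diagonal has a vertical component, so vertical equilibrium gives:
F * sin(60) = 52
F = 52 / sin(60)
= 52 / 0.866025
= 60.04 kN

60.04 kN


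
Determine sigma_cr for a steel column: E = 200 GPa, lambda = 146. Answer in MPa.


sigma_cr = pi^2 * E / lambda^2
= 9.8696 * 200000.0 / 146^2
= 9.8696 * 200000.0 / 21316
= 92.6028 MPa

92.6028 MPa


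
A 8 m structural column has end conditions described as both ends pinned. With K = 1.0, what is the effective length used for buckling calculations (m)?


L_eff = K * L
= 1.0 * 8
= 8.0 m

8.0 m


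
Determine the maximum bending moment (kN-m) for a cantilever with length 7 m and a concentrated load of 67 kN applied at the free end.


For a cantilever with a point load at the free end:
M_max = P * L = 67 * 7 = 469 kN-m

469 kN-m


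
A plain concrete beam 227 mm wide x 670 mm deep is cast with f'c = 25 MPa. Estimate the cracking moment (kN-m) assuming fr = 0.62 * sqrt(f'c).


fr = 0.62 * sqrt(25) = 0.62 * 5.0 = 3.1 MPa
I = 227 * 670^3 / 12 = 5689433416.67 mm^4
y_t = 335.0 mm
M_cr = fr * I / y_t = 3.1 * 5689433416.67 / 335.0 N-mm
= 52.6485 kN-m

52.6485 kN-m


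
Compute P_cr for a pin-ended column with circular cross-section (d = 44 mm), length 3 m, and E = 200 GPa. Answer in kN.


I = pi * d^4 / 64 = 183984.23 mm^4
L = 3000.0 mm
P_cr = pi^2 * E * I / L^2
= 9.8696 * 200000.0 * 183984.23 / 3000.0^2
= 40352.26 N = 40.3523 kN

40.3523 kN


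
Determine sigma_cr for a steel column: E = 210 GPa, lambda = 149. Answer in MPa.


sigma_cr = pi^2 * E / lambda^2
= 9.8696 * 210000.0 / 149^2
= 9.8696 * 210000.0 / 22201
= 93.3569 MPa

93.3569 MPa


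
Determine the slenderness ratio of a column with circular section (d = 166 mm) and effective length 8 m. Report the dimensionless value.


Radius of gyration r = d / 4 = 166 / 4 = 41.5 mm
L_eff = 8000.0 mm
Slenderness ratio = L / r = 8000.0 / 41.5 = 192.77 (dimensionless)

192.77 (dimensionless)


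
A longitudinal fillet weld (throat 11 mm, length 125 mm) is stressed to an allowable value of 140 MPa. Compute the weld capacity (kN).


Strength = throat * length * allowable stress
= 11 * 125 * 140 N
= 192500 N
= 192.5 kN

192.5 kN


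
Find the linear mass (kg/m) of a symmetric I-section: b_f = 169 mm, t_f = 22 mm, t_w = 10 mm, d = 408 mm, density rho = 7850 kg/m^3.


A_flanges = 2 * 169 * 22 = 7436 mm^2
A_web = (408 - 2 * 22) * 10 = 3640 mm^2
A_total = 7436 + 3640 = 11076 mm^2 = 0.011076 m^2
Weight = rho * A = 7850 * 0.011076 = 86.9466 kg/m

86.9466 kg/m


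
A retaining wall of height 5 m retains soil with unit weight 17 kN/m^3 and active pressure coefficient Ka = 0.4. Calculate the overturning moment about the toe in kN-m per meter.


Pa = 0.5 * Ka * gamma * H^2
= 0.5 * 0.4 * 17 * 5^2
= 85.0 kN/m
Arm = H / 3 = 5 / 3 = 1.6667 m
Mo = Pa * arm = Pa * H / 3 = 85.0 * 5 / 3 = 141.6667 kN-m/m

141.6667 kN-m/m


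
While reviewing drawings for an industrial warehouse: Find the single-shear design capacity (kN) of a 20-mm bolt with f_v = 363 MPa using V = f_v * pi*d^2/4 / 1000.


A = pi * d^2 / 4 = pi * 20^2 / 4 = 314.1593 mm^2
V = f_v * A / 1000 = 363 * 314.1593 / 1000
= 114.0398 kN

114.0398 kN


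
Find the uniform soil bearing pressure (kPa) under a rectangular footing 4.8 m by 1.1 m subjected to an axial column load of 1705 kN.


A = 4.8 * 1.1 = 5.28 m^2
q = P / A = 1705 / 5.28
= 322.9167 kPa

322.9167 kPa


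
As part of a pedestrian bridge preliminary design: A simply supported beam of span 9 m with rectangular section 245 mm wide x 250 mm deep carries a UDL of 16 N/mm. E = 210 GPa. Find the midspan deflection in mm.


I = 245 * 250^3 / 12 = 319010416.67 mm^4
L = 9000.0 mm, w = 16 N/mm, E = 210000.0 MPa
delta = 5 * w * L^4 / (384 * E * I)
= 5 * 16 * 9000.0^4 / (384 * 210000.0 * 319010416.67)
= 20.4035 mm

20.4035 mm


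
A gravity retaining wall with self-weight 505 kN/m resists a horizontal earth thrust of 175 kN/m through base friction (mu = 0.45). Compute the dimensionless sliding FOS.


Resisting force = mu * W = 0.45 * 505 = 227.25 kN/m
FOS = Resisting / Driving = 227.25 / 175
= 1.2986 (dimensionless)

1.2986 (dimensionless)


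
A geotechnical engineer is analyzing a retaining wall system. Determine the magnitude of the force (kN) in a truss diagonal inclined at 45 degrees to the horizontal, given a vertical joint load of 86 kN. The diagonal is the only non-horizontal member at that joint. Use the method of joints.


At the joint, only the diagonal has a vertical component, so vertical equilibrium gives:
F * sin(45) = 86
F = 86 / sin(45)
= 86 / 0.707107
= 121.62 kN

121.62 kN


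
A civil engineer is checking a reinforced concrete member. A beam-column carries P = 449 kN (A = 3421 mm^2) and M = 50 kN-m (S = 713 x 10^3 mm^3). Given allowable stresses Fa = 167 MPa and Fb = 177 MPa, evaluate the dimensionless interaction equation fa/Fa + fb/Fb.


f_a = P / A = 449000.0 / 3421 = 131.2482 MPa
f_b = M / S = 50000000.0 / 713000.0 = 70.1262 MPa
Ratio = f_a / Fa + f_b / Fb
= 131.2482 / 167 + 70.1262 / 177
= 1.1821 (dimensionless)

1.1821 (dimensionless)


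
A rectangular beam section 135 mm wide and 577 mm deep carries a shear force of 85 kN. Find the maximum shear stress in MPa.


A = b * h = 135 * 577 = 77895 mm^2
V = 85 kN = 85000.0 N
tau_max = 1.5 * V / A = 1.5 * 85000.0 / 77895
= 1.6368 MPa

1.6368 MPa


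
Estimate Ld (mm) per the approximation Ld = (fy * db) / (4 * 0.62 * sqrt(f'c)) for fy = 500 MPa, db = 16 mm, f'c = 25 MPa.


Ld = (fy * db) / (4 * 0.62 * sqrt(f'c))
= (500 * 16) / (4 * 0.62 * sqrt(25))
= 8000 / 12.4
= 645.16 mm

645.16 mm


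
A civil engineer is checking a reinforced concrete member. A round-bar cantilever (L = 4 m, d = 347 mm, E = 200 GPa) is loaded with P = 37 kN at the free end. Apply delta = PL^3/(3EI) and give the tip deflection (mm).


I = pi * d^4 / 64 = pi * 347^4 / 64 = 711684976.18 mm^4
L = 4000.0 mm, P = 37000.0 N, E = 200000.0 MPa
delta = P * L^3 / (3 * E * I)
= 37000.0 * 4000.0^3 / (3 * 200000.0 * 711684976.18)
= 5.5455 mm

5.5455 mm


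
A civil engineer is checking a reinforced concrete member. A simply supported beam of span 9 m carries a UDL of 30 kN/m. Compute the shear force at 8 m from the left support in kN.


R_A = w * L / 2 = 30 * 9 / 2 = 135.0 kN
V(x) = R_A - w * x = 135.0 - 30 * 8
= -105.0 kN

-105.0 kN


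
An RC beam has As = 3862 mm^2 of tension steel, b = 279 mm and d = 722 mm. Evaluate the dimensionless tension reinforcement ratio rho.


rho = As / (b * d)
= 3862 / (279 * 722)
= 3862 / 201438
= 0.019172 (dimensionless)

0.019172 (dimensionless)


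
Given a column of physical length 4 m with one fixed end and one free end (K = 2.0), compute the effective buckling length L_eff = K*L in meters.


L_eff = K * L
= 2.0 * 4
= 8.0 m

8.0 m


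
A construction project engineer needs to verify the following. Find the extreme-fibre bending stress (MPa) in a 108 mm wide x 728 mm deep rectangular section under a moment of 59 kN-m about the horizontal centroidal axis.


I = b * h^3 / 12 = 108 * 728^3 / 12 = 3472455168.0 mm^4
y = h / 2 = 728 / 2 = 364.0 mm
M = 59 kN-m = 59000000.0 N-mm
sigma = M * y / I = 59000000.0 * 364.0 / 3472455168.0
= 6.18 MPa

6.18 MPa


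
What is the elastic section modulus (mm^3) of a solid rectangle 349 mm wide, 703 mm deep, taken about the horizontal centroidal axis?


S = b * h^2 / 6
= 349 * 703^2 / 6
= 349 * 494209 / 6
= 28746490.17 mm^3

28746490.17 mm^3


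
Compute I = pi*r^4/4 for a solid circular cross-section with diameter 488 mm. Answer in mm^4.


r = d / 2 = 488 / 2 = 244.0 mm
I = pi * r^4 / 4 = pi * 244.0^4 / 4
= 2783871511.58 mm^4

2783871511.58 mm^4


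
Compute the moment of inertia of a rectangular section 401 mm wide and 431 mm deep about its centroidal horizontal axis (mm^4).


I = b * h^3 / 12
= 401 * 431^3 / 12
= 401 * 80062991 / 12
= 2675438282.58 mm^4

2675438282.58 mm^4


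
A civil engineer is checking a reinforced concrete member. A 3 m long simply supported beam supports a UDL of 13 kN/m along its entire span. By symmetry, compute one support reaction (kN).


Total load = w * L = 13 * 3 = 39 kN
By symmetry, each reaction R = total / 2 = 39 / 2 = 19.5 kN

19.5 kN


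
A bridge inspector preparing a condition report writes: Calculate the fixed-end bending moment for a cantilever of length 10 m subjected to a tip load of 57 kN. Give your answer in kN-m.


For a cantilever with a point load at the free end:
M_max = P * L = 57 * 10 = 570 kN-m

570 kN-m


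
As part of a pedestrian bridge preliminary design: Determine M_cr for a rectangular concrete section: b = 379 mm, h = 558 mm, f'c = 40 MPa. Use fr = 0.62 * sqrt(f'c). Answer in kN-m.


fr = 0.62 * sqrt(40) = 0.62 * 6.3246 = 3.9212 MPa
I = 379 * 558^3 / 12 = 5487323454.0 mm^4
y_t = 279.0 mm
M_cr = fr * I / y_t = 3.9212 * 5487323454.0 / 279.0 N-mm
= 77.122 kN-m

77.122 kN-m


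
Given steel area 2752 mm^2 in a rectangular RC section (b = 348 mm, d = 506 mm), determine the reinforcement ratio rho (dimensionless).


rho = As / (b * d)
= 2752 / (348 * 506)
= 2752 / 176088
= 0.015629 (dimensionless)

0.015629 (dimensionless)


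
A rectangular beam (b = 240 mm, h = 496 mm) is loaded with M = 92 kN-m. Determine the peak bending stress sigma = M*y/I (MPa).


I = b * h^3 / 12 = 240 * 496^3 / 12 = 2440478720.0 mm^4
y = h / 2 = 496 / 2 = 248.0 mm
M = 92 kN-m = 92000000.0 N-mm
sigma = M * y / I = 92000000.0 * 248.0 / 2440478720.0
= 9.35 MPa

9.35 MPa


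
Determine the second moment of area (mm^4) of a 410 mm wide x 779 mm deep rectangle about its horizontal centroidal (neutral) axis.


I = b * h^3 / 12
= 410 * 779^3 / 12
= 410 * 472729139 / 12
= 16151578915.83 mm^4

16151578915.83 mm^4


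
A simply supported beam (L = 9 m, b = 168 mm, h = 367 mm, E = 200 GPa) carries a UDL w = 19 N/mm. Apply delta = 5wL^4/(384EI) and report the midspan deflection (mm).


I = 168 * 367^3 / 12 = 692032082.0 mm^4
L = 9000.0 mm, w = 19 N/mm, E = 200000.0 MPa
delta = 5 * w * L^4 / (384 * E * I)
= 5 * 19 * 9000.0^4 / (384 * 200000.0 * 692032082.0)
= 11.7275 mm

11.7275 mm


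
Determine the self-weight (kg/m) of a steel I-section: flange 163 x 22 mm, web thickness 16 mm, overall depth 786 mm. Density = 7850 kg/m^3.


A_flanges = 2 * 163 * 22 = 7172 mm^2
A_web = (786 - 2 * 22) * 16 = 11872 mm^2
A_total = 7172 + 11872 = 19044 mm^2 = 0.019044 m^2
Weight = rho * A = 7850 * 0.019044 = 149.4954 kg/m

149.4954 kg/m


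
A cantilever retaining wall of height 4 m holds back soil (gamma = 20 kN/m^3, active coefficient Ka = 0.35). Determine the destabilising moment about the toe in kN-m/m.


Pa = 0.5 * Ka * gamma * H^2
= 0.5 * 0.35 * 20 * 4^2
= 56.0 kN/m
Arm = H / 3 = 4 / 3 = 1.3333 m
Mo = Pa * arm = Pa * H / 3 = 56.0 * 4 / 3 = 74.6667 kN-m/m

74.6667 kN-m/m


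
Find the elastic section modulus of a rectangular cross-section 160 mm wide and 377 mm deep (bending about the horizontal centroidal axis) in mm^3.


S = b * h^2 / 6
= 160 * 377^2 / 6
= 160 * 142129 / 6
= 3790106.67 mm^3

3790106.67 mm^3


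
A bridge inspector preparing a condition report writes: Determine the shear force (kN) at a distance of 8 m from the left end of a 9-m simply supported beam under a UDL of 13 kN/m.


R_A = w * L / 2 = 13 * 9 / 2 = 58.5 kN
V(x) = R_A - w * x = 58.5 - 13 * 8
= -45.5 kN

-45.5 kN


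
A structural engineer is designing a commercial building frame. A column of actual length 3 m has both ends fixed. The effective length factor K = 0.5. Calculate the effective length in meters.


L_eff = K * L
= 0.5 * 3
= 1.5 m

1.5 m


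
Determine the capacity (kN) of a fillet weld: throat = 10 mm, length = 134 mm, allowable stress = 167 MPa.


Strength = throat * length * allowable stress
= 10 * 134 * 167 N
= 223780 N
= 223.78 kN

223.78 kN


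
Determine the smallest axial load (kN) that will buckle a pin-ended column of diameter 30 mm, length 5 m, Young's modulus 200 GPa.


I = pi * d^4 / 64 = 39760.78 mm^4
L = 5000.0 mm
P_cr = pi^2 * E * I / L^2
= 9.8696 * 200000.0 * 39760.78 / 5000.0^2
= 3139.39 N = 3.1394 kN

3.1394 kN


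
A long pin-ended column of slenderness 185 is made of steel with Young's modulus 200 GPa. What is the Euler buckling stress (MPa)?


sigma_cr = pi^2 * E / lambda^2
= 9.8696 * 200000.0 / 185^2
= 9.8696 * 200000.0 / 34225
= 57.6748 MPa

57.6748 MPa


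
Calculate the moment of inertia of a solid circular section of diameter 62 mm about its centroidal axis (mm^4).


r = d / 2 = 62 / 2 = 31.0 mm
I = pi * r^4 / 4 = pi * 31.0^4 / 4
= 725331.7 mm^4

725331.7 mm^4


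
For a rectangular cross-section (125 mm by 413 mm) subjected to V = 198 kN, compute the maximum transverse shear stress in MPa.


A = b * h = 125 * 413 = 51625 mm^2
V = 198 kN = 198000.0 N
tau_max = 1.5 * V / A = 1.5 * 198000.0 / 51625
= 5.753 MPa

5.753 MPa


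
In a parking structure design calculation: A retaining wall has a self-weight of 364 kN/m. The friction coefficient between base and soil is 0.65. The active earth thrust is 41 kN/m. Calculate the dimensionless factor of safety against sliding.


Resisting force = mu * W = 0.65 * 364 = 236.6 kN/m
FOS = Resisting / Driving = 236.6 / 41
= 5.7707 (dimensionless)

5.7707 (dimensionless)


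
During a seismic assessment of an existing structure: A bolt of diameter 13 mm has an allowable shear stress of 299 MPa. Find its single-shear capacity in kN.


A = pi * d^2 / 4 = pi * 13^2 / 4 = 132.7323 mm^2
V = f_v * A / 1000 = 299 * 132.7323 / 1000
= 39.687 kN

39.687 kN


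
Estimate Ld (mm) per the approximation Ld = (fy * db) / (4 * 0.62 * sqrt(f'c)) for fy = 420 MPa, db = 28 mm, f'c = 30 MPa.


Ld = (fy * db) / (4 * 0.62 * sqrt(f'c))
= (420 * 28) / (4 * 0.62 * sqrt(30))
= 11760 / 13.5835
= 865.76 mm

865.76 mm


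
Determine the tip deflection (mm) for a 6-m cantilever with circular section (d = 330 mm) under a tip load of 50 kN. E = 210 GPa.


I = pi * d^4 / 64 = pi * 330^4 / 64 = 582137609.58 mm^4
L = 6000.0 mm, P = 50000.0 N, E = 210000.0 MPa
delta = P * L^3 / (3 * E * I)
= 50000.0 * 6000.0^3 / (3 * 210000.0 * 582137609.58)
= 29.4481 mm

29.4481 mm


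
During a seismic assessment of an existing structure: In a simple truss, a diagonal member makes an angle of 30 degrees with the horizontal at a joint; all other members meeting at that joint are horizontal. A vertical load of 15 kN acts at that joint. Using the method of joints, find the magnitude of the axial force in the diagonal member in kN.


At the joint, only the diagonal has a vertical component, so vertical equilibrium gives:
F * sin(30) = 15
F = 15 / sin(30)
= 15 / 0.5
= 30.0 kN

30.0 kN


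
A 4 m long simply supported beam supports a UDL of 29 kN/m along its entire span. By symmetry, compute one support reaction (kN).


Total load = w * L = 29 * 4 = 116 kN
By symmetry, each reaction R = total / 2 = 116 / 2 = 58.0 kN

58.0 kN


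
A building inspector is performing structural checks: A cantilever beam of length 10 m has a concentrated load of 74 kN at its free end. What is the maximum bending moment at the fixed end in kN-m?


For a cantilever with a point load at the free end:
M_max = P * L = 74 * 10 = 740 kN-m

740 kN-m


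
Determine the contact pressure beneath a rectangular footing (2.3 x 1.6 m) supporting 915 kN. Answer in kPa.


A = 2.3 * 1.6 = 3.68 m^2
q = P / A = 915 / 3.68
= 248.6413 kPa

248.6413 kPa


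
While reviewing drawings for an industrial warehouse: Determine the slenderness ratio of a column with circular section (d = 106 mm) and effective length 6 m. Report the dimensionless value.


Radius of gyration r = d / 4 = 106 / 4 = 26.5 mm
L_eff = 6000.0 mm
Slenderness ratio = L / r = 6000.0 / 26.5 = 226.42 (dimensionless)

226.42 (dimensionless)


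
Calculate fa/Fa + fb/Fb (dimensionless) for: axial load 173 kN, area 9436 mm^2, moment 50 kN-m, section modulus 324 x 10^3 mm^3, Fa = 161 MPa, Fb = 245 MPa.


f_a = P / A = 173000.0 / 9436 = 18.334 MPa
f_b = M / S = 50000000.0 / 324000.0 = 154.321 MPa
Ratio = f_a / Fa + f_b / Fb
= 18.334 / 161 + 154.321 / 245
= 0.7438 (dimensionless)

0.7438 (dimensionless)


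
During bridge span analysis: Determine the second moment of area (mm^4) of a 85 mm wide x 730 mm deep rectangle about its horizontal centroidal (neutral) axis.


I = b * h^3 / 12
= 85 * 730^3 / 12
= 85 * 389017000 / 12
= 2755537083.33 mm^4

2755537083.33 mm^4


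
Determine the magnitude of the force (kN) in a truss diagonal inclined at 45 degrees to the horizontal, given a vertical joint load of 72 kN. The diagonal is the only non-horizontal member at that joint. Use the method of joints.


At the joint, only the diagonal has a vertical component, so vertical equilibrium gives:
F * sin(45) = 72
F = 72 / sin(45)
= 72 / 0.707107
= 101.82 kN

101.82 kN


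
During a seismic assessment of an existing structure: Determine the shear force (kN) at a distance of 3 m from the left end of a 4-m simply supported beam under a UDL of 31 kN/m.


R_A = w * L / 2 = 31 * 4 / 2 = 62.0 kN
V(x) = R_A - w * x = 62.0 - 31 * 3
= -31.0 kN

-31.0 kN


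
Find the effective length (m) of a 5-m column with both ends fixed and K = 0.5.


L_eff = K * L
= 0.5 * 5
= 2.5 m

2.5 m


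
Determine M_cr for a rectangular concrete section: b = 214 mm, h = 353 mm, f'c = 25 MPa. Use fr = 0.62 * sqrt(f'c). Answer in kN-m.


fr = 0.62 * sqrt(25) = 0.62 * 5.0 = 3.1 MPa
I = 214 * 353^3 / 12 = 784434423.17 mm^4
y_t = 176.5 mm
M_cr = fr * I / y_t = 3.1 * 784434423.17 / 176.5 N-mm
= 13.7776 kN-m

13.7776 kN-m


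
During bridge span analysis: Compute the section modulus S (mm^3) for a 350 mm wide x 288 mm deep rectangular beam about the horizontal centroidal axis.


S = b * h^2 / 6
= 350 * 288^2 / 6
= 350 * 82944 / 6
= 4838400.0 mm^3

4838400.0 mm^3


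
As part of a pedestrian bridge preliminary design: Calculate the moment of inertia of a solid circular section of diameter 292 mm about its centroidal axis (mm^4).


r = d / 2 = 292 / 2 = 146.0 mm
I = pi * r^4 / 4 = pi * 146.0^4 / 4
= 356862821.2 mm^4

356862821.2 mm^4


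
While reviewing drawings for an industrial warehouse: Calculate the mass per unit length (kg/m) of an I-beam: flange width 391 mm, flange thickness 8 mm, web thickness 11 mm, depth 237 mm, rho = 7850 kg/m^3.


A_flanges = 2 * 391 * 8 = 6256 mm^2
A_web = (237 - 2 * 8) * 11 = 2431 mm^2
A_total = 6256 + 2431 = 8687 mm^2 = 0.008687 m^2
Weight = rho * A = 7850 * 0.008687 = 68.1929 kg/m

68.1929 kg/m


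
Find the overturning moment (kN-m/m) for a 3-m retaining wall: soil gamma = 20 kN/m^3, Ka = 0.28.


Pa = 0.5 * Ka * gamma * H^2
= 0.5 * 0.28 * 20 * 3^2
= 25.2 kN/m
Arm = H / 3 = 3 / 3 = 1.0 m
Mo = Pa * arm = Pa * H / 3 = 25.2 * 3 / 3 = 25.2 kN-m/m

25.2 kN-m/m


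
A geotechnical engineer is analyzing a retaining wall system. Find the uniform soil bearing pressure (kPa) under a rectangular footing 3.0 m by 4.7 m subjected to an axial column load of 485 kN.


A = 3.0 * 4.7 = 14.1 m^2
q = P / A = 485 / 14.1
= 34.3972 kPa

34.3972 kPa


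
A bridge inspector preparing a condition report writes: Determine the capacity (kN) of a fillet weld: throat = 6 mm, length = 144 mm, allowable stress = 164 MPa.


Strength = throat * length * allowable stress
= 6 * 144 * 164 N
= 141696 N
= 141.7 kN

141.7 kN


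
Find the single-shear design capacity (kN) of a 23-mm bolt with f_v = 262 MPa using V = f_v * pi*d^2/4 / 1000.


A = pi * d^2 / 4 = pi * 23^2 / 4 = 415.4756 mm^2
V = f_v * A / 1000 = 262 * 415.4756 / 1000
= 108.8546 kN

108.8546 kN


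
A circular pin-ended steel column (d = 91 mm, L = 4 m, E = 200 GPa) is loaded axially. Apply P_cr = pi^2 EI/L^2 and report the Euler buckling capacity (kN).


I = pi * d^4 / 64 = 3366165.53 mm^4
L = 4000.0 mm
P_cr = pi^2 * E * I / L^2
= 9.8696 * 200000.0 * 3366165.53 / 4000.0^2
= 415284.03 N = 415.284 kN

415.284 kN


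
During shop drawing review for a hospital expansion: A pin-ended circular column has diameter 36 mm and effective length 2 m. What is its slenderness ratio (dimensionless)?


Radius of gyration r = d / 4 = 36 / 4 = 9.0 mm
L_eff = 2000.0 mm
Slenderness ratio = L / r = 2000.0 / 9.0 = 222.22 (dimensionless)

222.22 (dimensionless)


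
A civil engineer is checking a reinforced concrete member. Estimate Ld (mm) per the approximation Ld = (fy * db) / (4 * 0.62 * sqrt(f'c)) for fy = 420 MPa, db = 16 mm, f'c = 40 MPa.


Ld = (fy * db) / (4 * 0.62 * sqrt(f'c))
= (420 * 16) / (4 * 0.62 * sqrt(40))
= 6720 / 15.6849
= 428.44 mm

428.44 mm


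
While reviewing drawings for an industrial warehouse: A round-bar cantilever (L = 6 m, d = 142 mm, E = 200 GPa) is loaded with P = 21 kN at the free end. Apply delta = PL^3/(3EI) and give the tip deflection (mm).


I = pi * d^4 / 64 = pi * 142^4 / 64 = 19958287.59 mm^4
L = 6000.0 mm, P = 21000.0 N, E = 200000.0 MPa
delta = P * L^3 / (3 * E * I)
= 21000.0 * 6000.0^3 / (3 * 200000.0 * 19958287.59)
= 378.79 mm

378.79 mm
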